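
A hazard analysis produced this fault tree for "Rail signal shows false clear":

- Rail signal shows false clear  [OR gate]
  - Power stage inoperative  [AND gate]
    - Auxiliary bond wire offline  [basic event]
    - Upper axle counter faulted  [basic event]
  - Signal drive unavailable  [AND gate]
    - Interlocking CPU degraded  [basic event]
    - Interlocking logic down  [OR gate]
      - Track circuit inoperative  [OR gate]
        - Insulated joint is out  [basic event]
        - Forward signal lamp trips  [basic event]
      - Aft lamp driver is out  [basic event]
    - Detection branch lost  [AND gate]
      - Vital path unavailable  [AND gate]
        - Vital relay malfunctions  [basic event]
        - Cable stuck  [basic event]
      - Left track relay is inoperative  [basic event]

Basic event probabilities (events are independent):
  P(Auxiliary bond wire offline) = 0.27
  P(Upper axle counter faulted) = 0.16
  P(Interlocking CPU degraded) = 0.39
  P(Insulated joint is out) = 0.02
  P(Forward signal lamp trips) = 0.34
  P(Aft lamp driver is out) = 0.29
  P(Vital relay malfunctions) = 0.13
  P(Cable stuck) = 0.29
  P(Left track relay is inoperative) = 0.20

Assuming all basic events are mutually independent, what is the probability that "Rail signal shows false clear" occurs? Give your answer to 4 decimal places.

P(Power stage inoperative) [AND] = 0.27 × 0.16 = 0.043200
P(Track circuit inoperative) [OR] = 1 − (1−0.02) × (1−0.34) = 0.353200
P(Interlocking logic down) [OR] = 1 − (1−0.353200) × (1−0.29) = 0.540772
P(Vital path unavailable) [AND] = 0.13 × 0.29 = 0.037700
P(Detection branch lost) [AND] = 0.037700 × 0.20 = 0.007540
P(Signal drive unavailable) [AND] = 0.39 × 0.540772 × 0.007540 = 0.001590
P(Rail signal shows false clear) [OR] = 1 − (1−0.043200) × (1−0.001590) = 0.044721
Rounded to 4 decimal places: P(Rail signal shows false clear) ≈ 0.0447.

0.0447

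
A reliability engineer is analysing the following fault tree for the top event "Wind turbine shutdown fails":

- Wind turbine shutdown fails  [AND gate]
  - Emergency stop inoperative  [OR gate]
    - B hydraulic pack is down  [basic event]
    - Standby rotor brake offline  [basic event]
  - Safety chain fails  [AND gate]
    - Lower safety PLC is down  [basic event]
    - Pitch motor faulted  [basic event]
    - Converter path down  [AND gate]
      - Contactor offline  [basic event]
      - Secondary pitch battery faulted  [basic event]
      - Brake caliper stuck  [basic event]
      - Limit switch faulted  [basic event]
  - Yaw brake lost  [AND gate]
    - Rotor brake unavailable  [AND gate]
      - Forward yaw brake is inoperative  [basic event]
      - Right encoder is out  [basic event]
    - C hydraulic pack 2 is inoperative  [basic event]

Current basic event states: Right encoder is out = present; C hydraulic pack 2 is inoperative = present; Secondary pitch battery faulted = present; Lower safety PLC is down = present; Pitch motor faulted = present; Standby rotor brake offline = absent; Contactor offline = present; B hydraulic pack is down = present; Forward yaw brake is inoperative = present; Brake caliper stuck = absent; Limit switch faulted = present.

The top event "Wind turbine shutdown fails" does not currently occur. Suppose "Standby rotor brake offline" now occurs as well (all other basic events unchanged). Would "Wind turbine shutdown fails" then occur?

No

Counterfactual: set "Standby rotor brake offline" to occurred.
Emergency stop inoperative [OR]: B hydraulic pack is down=occurs, Standby rotor brake offline=occurs → at least one input occurs → occurs.
Converter path down [AND]: Contactor offline=occurs, Secondary pitch battery faulted=occurs, Brake caliper stuck=not, Limit switch faulted=occurs → not all inputs occur → does not occur.
Safety chain fails [AND]: Lower safety PLC is down=occurs, Pitch motor faulted=occurs, Converter path down=not → not all inputs occur → does not occur.
Rotor brake unavailable [AND]: Forward yaw brake is inoperative=occurs, Right encoder is out=occurs → all inputs occur → occurs.
Yaw brake lost [AND]: Rotor brake unavailable=occurs, C hydraulic pack 2 is inoperative=occurs → all inputs occur → occurs.
Wind turbine shutdown fails [AND]: Emergency stop inoperative=occurs, Safety chain fails=not, Yaw brake lost=occurs → not all inputs occur → does not occur.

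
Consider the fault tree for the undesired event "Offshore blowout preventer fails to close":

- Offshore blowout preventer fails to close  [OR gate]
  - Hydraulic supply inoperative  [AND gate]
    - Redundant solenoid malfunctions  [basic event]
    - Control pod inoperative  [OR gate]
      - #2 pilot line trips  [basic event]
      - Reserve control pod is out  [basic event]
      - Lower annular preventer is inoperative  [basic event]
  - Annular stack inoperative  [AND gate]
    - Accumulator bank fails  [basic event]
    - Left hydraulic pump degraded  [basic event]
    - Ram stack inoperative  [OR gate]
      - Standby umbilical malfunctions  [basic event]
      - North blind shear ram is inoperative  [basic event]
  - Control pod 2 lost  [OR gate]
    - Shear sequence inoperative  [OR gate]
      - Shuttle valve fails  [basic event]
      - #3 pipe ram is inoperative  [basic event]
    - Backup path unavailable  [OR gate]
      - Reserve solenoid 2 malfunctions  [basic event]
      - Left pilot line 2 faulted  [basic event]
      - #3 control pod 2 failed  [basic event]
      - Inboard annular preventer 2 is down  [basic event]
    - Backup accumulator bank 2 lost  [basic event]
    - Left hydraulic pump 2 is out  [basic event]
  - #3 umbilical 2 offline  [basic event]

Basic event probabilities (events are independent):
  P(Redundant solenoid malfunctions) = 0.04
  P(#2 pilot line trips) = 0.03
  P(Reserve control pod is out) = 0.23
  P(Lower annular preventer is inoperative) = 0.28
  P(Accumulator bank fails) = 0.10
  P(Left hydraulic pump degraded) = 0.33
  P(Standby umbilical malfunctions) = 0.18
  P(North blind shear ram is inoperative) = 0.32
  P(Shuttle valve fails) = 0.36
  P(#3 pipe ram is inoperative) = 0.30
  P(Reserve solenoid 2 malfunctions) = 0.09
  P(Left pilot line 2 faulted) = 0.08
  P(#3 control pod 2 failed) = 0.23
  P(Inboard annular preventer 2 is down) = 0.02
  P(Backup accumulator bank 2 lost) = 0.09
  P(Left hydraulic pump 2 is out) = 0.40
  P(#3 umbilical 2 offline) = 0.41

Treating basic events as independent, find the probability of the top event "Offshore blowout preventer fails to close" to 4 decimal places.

P(Control pod inoperative) [OR] = 1 − (1−0.03) × (1−0.23) × (1−0.28) = 0.462232
P(Hydraulic supply inoperative) [AND] = 0.04 × 0.462232 = 0.018489
P(Ram stack inoperative) [OR] = 1 − (1−0.18) × (1−0.32) = 0.442400
P(Annular stack inoperative) [AND] = 0.10 × 0.33 × 0.442400 = 0.014599
P(Shear sequence inoperative) [OR] = 1 − (1−0.36) × (1−0.30) = 0.552000
P(Backup path unavailable) [OR] = 1 − (1−0.09) × (1−0.08) × (1−0.23) × (1−0.02) = 0.368249
P(Control pod 2 lost) [OR] = 1 − (1−0.552000) × (1−0.368249) × (1−0.09) × (1−0.40) = 0.845469
P(Offshore blowout preventer fails to close) [OR] = 1 − (1−0.018489) × (1−0.014599) × (1−0.845469) × (1−0.41) = 0.911819
Rounded to 4 decimal places: P(Offshore blowout preventer fails to close) ≈ 0.9118.

0.9118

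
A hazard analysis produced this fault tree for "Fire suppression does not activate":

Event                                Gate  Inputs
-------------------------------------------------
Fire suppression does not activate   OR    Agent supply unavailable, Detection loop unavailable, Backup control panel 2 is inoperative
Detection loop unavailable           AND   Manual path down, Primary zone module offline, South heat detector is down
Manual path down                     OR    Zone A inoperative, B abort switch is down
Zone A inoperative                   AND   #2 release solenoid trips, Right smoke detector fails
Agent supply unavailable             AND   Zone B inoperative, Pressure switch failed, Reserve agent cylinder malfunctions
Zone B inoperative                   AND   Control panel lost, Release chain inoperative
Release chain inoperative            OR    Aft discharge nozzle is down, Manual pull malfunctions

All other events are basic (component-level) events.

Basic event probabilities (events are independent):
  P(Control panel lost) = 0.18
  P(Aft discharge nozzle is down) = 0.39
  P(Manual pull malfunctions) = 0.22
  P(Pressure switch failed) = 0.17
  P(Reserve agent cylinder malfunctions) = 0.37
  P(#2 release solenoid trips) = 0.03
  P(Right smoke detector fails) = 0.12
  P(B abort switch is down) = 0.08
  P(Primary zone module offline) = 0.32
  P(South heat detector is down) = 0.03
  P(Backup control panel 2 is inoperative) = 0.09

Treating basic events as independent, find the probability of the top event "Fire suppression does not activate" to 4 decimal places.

0.0961

P(Release chain inoperative) [OR] = 1 − (1−0.39) × (1−0.22) = 0.524200
P(Zone B inoperative) [AND] = 0.18 × 0.524200 = 0.094356
P(Agent supply unavailable) [AND] = 0.094356 × 0.17 × 0.37 = 0.005935
P(Zone A inoperative) [AND] = 0.03 × 0.12 = 0.003600
P(Manual path down) [OR] = 1 − (1−0.003600) × (1−0.08) = 0.083312
P(Detection loop unavailable) [AND] = 0.083312 × 0.32 × 0.03 = 0.000800
P(Fire suppression does not activate) [OR] = 1 − (1−0.005935) × (1−0.000800) × (1−0.09) = 0.096125
Rounded to 4 decimal places: P(Fire suppression does not activate) ≈ 0.0961.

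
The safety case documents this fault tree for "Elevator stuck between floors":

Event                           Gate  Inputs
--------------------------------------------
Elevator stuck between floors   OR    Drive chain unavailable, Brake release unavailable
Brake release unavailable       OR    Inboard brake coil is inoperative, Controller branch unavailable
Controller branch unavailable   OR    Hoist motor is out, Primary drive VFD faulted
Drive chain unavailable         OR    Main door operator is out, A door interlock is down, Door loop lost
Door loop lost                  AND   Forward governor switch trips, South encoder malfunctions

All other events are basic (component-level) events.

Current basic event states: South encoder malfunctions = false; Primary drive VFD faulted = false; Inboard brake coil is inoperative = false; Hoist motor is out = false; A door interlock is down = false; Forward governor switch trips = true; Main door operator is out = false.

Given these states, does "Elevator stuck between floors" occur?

No

Door loop lost [AND]: Forward governor switch trips=occurs, South encoder malfunctions=not → not all inputs occur → does not occur.
Drive chain unavailable [OR]: Main door operator is out=not, A door interlock is down=not, Door loop lost=not → no input occurs → does not occur.
Controller branch unavailable [OR]: Hoist motor is out=not, Primary drive VFD faulted=not → no input occurs → does not occur.
Brake release unavailable [OR]: Inboard brake coil is inoperative=not, Controller branch unavailable=not → no input occurs → does not occur.
Elevator stuck between floors [OR]: Drive chain unavailable=not, Brake release unavailable=not → no input occurs → does not occur.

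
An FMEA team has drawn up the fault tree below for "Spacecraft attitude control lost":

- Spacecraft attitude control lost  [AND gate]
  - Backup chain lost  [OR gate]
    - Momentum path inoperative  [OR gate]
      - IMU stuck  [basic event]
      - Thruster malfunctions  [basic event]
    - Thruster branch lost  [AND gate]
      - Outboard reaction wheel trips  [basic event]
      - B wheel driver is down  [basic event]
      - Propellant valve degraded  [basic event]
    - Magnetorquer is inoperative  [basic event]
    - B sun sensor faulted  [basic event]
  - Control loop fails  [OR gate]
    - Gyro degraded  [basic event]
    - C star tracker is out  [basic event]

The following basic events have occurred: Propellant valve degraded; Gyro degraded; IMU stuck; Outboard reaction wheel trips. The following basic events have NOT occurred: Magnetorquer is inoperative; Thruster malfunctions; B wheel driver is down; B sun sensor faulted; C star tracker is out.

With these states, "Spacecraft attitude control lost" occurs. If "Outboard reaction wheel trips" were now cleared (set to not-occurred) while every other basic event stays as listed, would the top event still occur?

Yes

Counterfactual: set "Outboard reaction wheel trips" to not occurred.
Momentum path inoperative [OR]: IMU stuck=occurs, Thruster malfunctions=not → at least one input occurs → occurs.
Thruster branch lost [AND]: Outboard reaction wheel trips=not, B wheel driver is down=not, Propellant valve degraded=occurs → not all inputs occur → does not occur.
Backup chain lost [OR]: Momentum path inoperative=occurs, Thruster branch lost=not, Magnetorquer is inoperative=not, B sun sensor faulted=not → at least one input occurs → occurs.
Control loop fails [OR]: Gyro degraded=occurs, C star tracker is out=not → at least one input occurs → occurs.
Spacecraft attitude control lost [AND]: Backup chain lost=occurs, Control loop fails=occurs → all inputs occur → occurs.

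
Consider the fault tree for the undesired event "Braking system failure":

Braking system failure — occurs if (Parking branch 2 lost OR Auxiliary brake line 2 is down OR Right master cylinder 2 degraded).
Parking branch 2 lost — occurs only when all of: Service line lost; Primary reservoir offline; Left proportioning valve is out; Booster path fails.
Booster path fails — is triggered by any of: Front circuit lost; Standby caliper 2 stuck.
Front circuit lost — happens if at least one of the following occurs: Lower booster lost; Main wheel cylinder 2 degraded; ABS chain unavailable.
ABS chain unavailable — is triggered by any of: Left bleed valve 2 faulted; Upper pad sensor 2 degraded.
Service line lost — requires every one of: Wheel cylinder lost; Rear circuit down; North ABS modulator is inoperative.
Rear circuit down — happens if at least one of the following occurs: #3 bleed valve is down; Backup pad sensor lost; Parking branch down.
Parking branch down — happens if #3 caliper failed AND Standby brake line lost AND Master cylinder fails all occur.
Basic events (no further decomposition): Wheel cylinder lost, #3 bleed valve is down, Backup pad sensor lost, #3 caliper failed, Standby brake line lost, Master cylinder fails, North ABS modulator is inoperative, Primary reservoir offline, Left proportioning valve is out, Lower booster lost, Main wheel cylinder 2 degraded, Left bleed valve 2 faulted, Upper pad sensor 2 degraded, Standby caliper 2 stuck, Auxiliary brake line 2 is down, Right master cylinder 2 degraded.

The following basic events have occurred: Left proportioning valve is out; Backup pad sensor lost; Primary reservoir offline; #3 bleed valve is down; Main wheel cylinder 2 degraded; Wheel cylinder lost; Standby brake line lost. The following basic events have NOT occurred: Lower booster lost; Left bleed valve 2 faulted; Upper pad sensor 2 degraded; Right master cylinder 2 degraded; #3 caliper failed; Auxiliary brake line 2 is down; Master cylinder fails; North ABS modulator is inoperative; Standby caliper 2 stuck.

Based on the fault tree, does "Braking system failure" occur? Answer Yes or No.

Parking branch down [AND]: #3 caliper failed=not, Standby brake line lost=occurs, Master cylinder fails=not → not all inputs occur → does not occur.
Rear circuit down [OR]: #3 bleed valve is down=occurs, Backup pad sensor lost=occurs, Parking branch down=not → at least one input occurs → occurs.
Service line lost [AND]: Wheel cylinder lost=occurs, Rear circuit down=occurs, North ABS modulator is inoperative=not → not all inputs occur → does not occur.
ABS chain unavailable [OR]: Left bleed valve 2 faulted=not, Upper pad sensor 2 degraded=not → no input occurs → does not occur.
Front circuit lost [OR]: Lower booster lost=not, Main wheel cylinder 2 degraded=occurs, ABS chain unavailable=not → at least one input occurs → occurs.
Booster path fails [OR]: Front circuit lost=occurs, Standby caliper 2 stuck=not → at least one input occurs → occurs.
Parking branch 2 lost [AND]: Service line lost=not, Primary reservoir offline=occurs, Left proportioning valve is out=occurs, Booster path fails=occurs → not all inputs occur → does not occur.
Braking system failure [OR]: Parking branch 2 lost=not, Auxiliary brake line 2 is down=not, Right master cylinder 2 degraded=not → no input occurs → does not occur.

No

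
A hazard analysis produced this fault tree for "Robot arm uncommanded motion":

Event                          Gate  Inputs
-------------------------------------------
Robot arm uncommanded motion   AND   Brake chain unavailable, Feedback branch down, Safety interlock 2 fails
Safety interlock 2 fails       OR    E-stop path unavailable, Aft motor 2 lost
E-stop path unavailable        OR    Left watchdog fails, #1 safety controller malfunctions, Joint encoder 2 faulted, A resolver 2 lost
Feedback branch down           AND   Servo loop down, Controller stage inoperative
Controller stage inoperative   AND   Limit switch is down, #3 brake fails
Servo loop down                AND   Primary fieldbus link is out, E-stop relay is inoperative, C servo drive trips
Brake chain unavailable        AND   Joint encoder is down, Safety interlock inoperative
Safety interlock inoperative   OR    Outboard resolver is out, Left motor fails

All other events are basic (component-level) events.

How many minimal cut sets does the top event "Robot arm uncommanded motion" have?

10

Safety interlock inoperative [OR]: union of children's cut sets → 2 cut set(s).
Brake chain unavailable [AND]: one cut set from each child combined → 1 × 2 = 2 cut set(s).
Servo loop down [AND]: one cut set from each child combined → 1 × 1 × 1 = 1 cut set(s).
Controller stage inoperative [AND]: one cut set from each child combined → 1 × 1 = 1 cut set(s).
Feedback branch down [AND]: one cut set from each child combined → 1 × 1 = 1 cut set(s).
E-stop path unavailable [OR]: union of children's cut sets → 4 cut set(s).
Safety interlock 2 fails [OR]: union of children's cut sets → 5 cut set(s).
Robot arm uncommanded motion [AND]: one cut set from each child combined → 2 × 1 × 5 = 10 cut set(s).
Minimal cut sets: {#3 brake fails, C servo drive trips, E-stop relay is inoperative, Joint encoder is down, Left watchdog fails, Limit switch is down, Outboard resolver is out, Primary fieldbus link is out}; {#1 safety controller malfunctions, #3 brake fails, C servo drive trips, E-stop relay is inoperative, Joint encoder is down, Limit switch is down, Outboard resolver is out, Primary fieldbus link is out}; {#3 brake fails, C servo drive trips, E-stop relay is inoperative, Joint encoder 2 faulted, Joint encoder is down, Limit switch is down, Outboard resolver is out, Primary fieldbus link is out}; {#3 brake fails, A resolver 2 lost, C servo drive trips, E-stop relay is inoperative, Joint encoder is down, Limit switch is down, Outboard resolver is out, Primary fieldbus link is out}; {#3 brake fails, Aft motor 2 lost, C servo drive trips, E-stop relay is inoperative, Joint encoder is down, Limit switch is down, Outboard resolver is out, Primary fieldbus link is out}; {#3 brake fails, C servo drive trips, E-stop relay is inoperative, Joint encoder is down, Left motor fails, Left watchdog fails, Limit switch is down, Primary fieldbus link is out}; {#1 safety controller malfunctions, #3 brake fails, C servo drive trips, E-stop relay is inoperative, Joint encoder is down, Left motor fails, Limit switch is down, Primary fieldbus link is out}; {#3 brake fails, C servo drive trips, E-stop relay is inoperative, Joint encoder 2 faulted, Joint encoder is down, Left motor fails, Limit switch is down, Primary fieldbus link is out}; {#3 brake fails, A resolver 2 lost, C servo drive trips, E-stop relay is inoperative, Joint encoder is down, Left motor fails, Limit switch is down, Primary fieldbus link is out}; {#3 brake fails, Aft motor 2 lost, C servo drive trips, E-stop relay is inoperative, Joint encoder is down, Left motor fails, Limit switch is down, Primary fieldbus link is out}.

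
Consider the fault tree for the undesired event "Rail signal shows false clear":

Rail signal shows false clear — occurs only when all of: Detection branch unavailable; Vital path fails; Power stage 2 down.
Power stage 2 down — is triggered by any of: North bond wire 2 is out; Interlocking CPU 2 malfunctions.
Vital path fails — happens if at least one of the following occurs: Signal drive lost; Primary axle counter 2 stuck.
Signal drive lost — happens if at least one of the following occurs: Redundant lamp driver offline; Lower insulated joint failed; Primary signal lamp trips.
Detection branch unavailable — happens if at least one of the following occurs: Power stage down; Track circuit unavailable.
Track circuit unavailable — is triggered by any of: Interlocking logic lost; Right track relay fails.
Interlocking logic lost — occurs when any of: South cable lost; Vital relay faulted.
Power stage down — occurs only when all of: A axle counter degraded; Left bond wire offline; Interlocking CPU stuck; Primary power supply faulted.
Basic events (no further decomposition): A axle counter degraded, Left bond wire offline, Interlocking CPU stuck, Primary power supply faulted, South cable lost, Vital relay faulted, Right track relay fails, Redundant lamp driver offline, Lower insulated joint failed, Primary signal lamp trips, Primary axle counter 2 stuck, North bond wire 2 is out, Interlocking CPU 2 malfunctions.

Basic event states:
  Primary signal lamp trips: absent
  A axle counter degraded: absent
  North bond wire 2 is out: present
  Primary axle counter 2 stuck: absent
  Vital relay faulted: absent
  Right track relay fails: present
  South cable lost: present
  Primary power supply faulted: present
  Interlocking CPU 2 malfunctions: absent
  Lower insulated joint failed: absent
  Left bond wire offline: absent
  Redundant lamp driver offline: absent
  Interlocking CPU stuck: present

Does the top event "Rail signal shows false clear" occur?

No

Power stage down [AND]: A axle counter degraded=not, Left bond wire offline=not, Interlocking CPU stuck=occurs, Primary power supply faulted=occurs → not all inputs occur → does not occur.
Interlocking logic lost [OR]: South cable lost=occurs, Vital relay faulted=not → at least one input occurs → occurs.
Track circuit unavailable [OR]: Interlocking logic lost=occurs, Right track relay fails=occurs → at least one input occurs → occurs.
Detection branch unavailable [OR]: Power stage down=not, Track circuit unavailable=occurs → at least one input occurs → occurs.
Signal drive lost [OR]: Redundant lamp driver offline=not, Lower insulated joint failed=not, Primary signal lamp trips=not → no input occurs → does not occur.
Vital path fails [OR]: Signal drive lost=not, Primary axle counter 2 stuck=not → no input occurs → does not occur.
Power stage 2 down [OR]: North bond wire 2 is out=occurs, Interlocking CPU 2 malfunctions=not → at least one input occurs → occurs.
Rail signal shows false clear [AND]: Detection branch unavailable=occurs, Vital path fails=not, Power stage 2 down=occurs → not all inputs occur → does not occur.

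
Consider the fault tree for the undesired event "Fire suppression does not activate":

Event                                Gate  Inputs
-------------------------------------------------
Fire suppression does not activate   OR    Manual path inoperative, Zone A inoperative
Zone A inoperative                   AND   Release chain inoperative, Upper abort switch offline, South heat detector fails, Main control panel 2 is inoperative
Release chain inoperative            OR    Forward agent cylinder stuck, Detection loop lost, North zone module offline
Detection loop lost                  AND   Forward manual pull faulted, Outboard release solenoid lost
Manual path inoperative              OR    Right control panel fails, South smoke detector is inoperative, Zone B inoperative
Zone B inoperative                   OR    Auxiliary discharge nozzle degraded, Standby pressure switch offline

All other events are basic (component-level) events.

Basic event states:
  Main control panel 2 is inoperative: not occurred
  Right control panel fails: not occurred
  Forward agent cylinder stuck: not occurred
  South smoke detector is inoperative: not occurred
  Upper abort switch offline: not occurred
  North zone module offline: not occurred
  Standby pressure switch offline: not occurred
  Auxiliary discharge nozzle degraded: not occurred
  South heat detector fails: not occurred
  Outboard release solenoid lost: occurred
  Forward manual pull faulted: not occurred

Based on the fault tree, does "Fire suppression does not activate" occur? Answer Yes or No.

No

Zone B inoperative [OR]: Auxiliary discharge nozzle degraded=not, Standby pressure switch offline=not → no input occurs → does not occur.
Manual path inoperative [OR]: Right control panel fails=not, South smoke detector is inoperative=not, Zone B inoperative=not → no input occurs → does not occur.
Detection loop lost [AND]: Forward manual pull faulted=not, Outboard release solenoid lost=occurs → not all inputs occur → does not occur.
Release chain inoperative [OR]: Forward agent cylinder stuck=not, Detection loop lost=not, North zone module offline=not → no input occurs → does not occur.
Zone A inoperative [AND]: Release chain inoperative=not, Upper abort switch offline=not, South heat detector fails=not, Main control panel 2 is inoperative=not → not all inputs occur → does not occur.
Fire suppression does not activate [OR]: Manual path inoperative=not, Zone A inoperative=not → no input occurs → does not occur.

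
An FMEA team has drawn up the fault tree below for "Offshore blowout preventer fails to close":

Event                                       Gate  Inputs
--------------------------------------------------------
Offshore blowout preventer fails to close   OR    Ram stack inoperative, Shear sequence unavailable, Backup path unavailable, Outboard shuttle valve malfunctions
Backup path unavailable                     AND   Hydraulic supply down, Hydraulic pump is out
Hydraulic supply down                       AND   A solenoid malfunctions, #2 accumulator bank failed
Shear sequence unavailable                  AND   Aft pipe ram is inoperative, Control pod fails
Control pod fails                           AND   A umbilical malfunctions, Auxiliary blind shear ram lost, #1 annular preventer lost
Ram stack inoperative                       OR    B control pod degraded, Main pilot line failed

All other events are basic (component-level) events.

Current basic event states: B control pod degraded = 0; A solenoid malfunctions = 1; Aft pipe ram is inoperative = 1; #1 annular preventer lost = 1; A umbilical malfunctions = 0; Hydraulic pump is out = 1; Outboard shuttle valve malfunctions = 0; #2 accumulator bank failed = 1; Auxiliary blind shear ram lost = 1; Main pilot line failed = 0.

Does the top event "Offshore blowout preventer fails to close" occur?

Yes

Ram stack inoperative [OR]: B control pod degraded=not, Main pilot line failed=not → no input occurs → does not occur.
Control pod fails [AND]: A umbilical malfunctions=not, Auxiliary blind shear ram lost=occurs, #1 annular preventer lost=occurs → not all inputs occur → does not occur.
Shear sequence unavailable [AND]: Aft pipe ram is inoperative=occurs, Control pod fails=not → not all inputs occur → does not occur.
Hydraulic supply down [AND]: A solenoid malfunctions=occurs, #2 accumulator bank failed=occurs → all inputs occur → occurs.
Backup path unavailable [AND]: Hydraulic supply down=occurs, Hydraulic pump is out=occurs → all inputs occur → occurs.
Offshore blowout preventer fails to close [OR]: Ram stack inoperative=not, Shear sequence unavailable=not, Backup path unavailable=occurs, Outboard shuttle valve malfunctions=not → at least one input occurs → occurs.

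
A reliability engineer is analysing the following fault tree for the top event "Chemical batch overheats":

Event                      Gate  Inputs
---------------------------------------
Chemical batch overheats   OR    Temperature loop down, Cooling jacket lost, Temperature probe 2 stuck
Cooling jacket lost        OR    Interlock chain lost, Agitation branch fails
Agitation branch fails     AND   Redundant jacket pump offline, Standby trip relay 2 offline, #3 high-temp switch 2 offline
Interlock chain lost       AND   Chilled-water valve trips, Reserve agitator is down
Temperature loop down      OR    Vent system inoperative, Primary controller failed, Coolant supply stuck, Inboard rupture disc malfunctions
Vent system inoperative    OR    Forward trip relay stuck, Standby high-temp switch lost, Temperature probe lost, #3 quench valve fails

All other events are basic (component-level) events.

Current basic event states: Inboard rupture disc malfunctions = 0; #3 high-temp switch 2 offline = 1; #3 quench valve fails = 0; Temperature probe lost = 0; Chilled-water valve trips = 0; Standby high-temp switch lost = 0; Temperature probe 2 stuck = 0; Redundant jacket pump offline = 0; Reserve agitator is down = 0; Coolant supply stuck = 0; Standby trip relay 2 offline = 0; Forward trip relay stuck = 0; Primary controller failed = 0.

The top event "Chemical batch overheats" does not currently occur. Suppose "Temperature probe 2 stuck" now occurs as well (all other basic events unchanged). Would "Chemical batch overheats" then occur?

Yes

Counterfactual: set "Temperature probe 2 stuck" to occurred.
Vent system inoperative [OR]: Forward trip relay stuck=not, Standby high-temp switch lost=not, Temperature probe lost=not, #3 quench valve fails=not → no input occurs → does not occur.
Temperature loop down [OR]: Vent system inoperative=not, Primary controller failed=not, Coolant supply stuck=not, Inboard rupture disc malfunctions=not → no input occurs → does not occur.
Interlock chain lost [AND]: Chilled-water valve trips=not, Reserve agitator is down=not → not all inputs occur → does not occur.
Agitation branch fails [AND]: Redundant jacket pump offline=not, Standby trip relay 2 offline=not, #3 high-temp switch 2 offline=occurs → not all inputs occur → does not occur.
Cooling jacket lost [OR]: Interlock chain lost=not, Agitation branch fails=not → no input occurs → does not occur.
Chemical batch overheats [OR]: Temperature loop down=not, Cooling jacket lost=not, Temperature probe 2 stuck=occurs → at least one input occurs → occurs.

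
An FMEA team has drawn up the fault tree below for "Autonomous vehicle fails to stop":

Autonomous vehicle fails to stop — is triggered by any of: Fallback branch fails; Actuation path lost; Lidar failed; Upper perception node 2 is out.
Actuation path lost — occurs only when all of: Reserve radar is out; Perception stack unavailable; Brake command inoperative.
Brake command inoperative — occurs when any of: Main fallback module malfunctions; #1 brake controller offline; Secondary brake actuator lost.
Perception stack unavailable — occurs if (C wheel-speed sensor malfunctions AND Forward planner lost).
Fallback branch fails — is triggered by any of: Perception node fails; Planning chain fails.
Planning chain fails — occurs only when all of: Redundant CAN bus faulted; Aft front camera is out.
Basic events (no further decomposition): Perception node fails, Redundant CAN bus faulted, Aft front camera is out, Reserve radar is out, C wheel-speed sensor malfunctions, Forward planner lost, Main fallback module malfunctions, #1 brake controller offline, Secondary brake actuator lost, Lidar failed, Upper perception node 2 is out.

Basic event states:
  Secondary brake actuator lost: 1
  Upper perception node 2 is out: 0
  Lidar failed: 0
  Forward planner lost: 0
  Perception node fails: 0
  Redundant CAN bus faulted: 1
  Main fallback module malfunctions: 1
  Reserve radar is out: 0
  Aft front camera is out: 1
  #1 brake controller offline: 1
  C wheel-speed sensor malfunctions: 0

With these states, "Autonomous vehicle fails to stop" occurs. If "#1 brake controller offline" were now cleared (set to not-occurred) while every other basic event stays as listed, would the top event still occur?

Counterfactual: set "#1 brake controller offline" to not occurred.
Planning chain fails [AND]: Redundant CAN bus faulted=occurs, Aft front camera is out=occurs → all inputs occur → occurs.
Fallback branch fails [OR]: Perception node fails=not, Planning chain fails=occurs → at least one input occurs → occurs.
Perception stack unavailable [AND]: C wheel-speed sensor malfunctions=not, Forward planner lost=not → not all inputs occur → does not occur.
Brake command inoperative [OR]: Main fallback module malfunctions=occurs, #1 brake controller offline=not, Secondary brake actuator lost=occurs → at least one input occurs → occurs.
Actuation path lost [AND]: Reserve radar is out=not, Perception stack unavailable=not, Brake command inoperative=occurs → not all inputs occur → does not occur.
Autonomous vehicle fails to stop [OR]: Fallback branch fails=occurs, Actuation path lost=not, Lidar failed=not, Upper perception node 2 is out=not → at least one input occurs → occurs.

Yes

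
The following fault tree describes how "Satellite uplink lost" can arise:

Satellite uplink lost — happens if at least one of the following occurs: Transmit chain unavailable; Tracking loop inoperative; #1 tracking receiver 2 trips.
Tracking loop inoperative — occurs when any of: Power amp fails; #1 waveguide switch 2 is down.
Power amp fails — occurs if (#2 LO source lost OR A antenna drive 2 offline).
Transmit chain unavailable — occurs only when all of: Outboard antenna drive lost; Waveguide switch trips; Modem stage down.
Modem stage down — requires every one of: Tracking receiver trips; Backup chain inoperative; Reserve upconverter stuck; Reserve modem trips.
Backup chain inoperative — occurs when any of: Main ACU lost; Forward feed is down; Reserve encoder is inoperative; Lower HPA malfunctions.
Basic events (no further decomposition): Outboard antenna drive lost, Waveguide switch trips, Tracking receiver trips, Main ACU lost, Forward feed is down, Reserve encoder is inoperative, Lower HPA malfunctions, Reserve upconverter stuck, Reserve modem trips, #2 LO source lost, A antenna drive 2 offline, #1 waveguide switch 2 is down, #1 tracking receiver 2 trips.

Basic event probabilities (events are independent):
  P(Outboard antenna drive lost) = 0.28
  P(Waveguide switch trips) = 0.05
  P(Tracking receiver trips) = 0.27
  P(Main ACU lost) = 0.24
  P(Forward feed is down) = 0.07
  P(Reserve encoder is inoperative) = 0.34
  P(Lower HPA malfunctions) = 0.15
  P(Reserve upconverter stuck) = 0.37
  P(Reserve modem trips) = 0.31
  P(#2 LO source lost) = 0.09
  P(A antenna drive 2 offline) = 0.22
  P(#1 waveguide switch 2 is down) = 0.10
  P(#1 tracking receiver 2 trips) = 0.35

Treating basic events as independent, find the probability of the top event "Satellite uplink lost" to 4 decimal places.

0.5849

P(Backup chain inoperative) [OR] = 1 − (1−0.24) × (1−0.07) × (1−0.34) × (1−0.15) = 0.603485
P(Modem stage down) [AND] = 0.27 × 0.603485 × 0.37 × 0.31 = 0.018689
P(Transmit chain unavailable) [AND] = 0.28 × 0.05 × 0.018689 = 0.000262
P(Power amp fails) [OR] = 1 − (1−0.09) × (1−0.22) = 0.290200
P(Tracking loop inoperative) [OR] = 1 − (1−0.290200) × (1−0.10) = 0.361180
P(Satellite uplink lost) [OR] = 1 − (1−0.000262) × (1−0.361180) × (1−0.35) = 0.584876
Rounded to 4 decimal places: P(Satellite uplink lost) ≈ 0.5849.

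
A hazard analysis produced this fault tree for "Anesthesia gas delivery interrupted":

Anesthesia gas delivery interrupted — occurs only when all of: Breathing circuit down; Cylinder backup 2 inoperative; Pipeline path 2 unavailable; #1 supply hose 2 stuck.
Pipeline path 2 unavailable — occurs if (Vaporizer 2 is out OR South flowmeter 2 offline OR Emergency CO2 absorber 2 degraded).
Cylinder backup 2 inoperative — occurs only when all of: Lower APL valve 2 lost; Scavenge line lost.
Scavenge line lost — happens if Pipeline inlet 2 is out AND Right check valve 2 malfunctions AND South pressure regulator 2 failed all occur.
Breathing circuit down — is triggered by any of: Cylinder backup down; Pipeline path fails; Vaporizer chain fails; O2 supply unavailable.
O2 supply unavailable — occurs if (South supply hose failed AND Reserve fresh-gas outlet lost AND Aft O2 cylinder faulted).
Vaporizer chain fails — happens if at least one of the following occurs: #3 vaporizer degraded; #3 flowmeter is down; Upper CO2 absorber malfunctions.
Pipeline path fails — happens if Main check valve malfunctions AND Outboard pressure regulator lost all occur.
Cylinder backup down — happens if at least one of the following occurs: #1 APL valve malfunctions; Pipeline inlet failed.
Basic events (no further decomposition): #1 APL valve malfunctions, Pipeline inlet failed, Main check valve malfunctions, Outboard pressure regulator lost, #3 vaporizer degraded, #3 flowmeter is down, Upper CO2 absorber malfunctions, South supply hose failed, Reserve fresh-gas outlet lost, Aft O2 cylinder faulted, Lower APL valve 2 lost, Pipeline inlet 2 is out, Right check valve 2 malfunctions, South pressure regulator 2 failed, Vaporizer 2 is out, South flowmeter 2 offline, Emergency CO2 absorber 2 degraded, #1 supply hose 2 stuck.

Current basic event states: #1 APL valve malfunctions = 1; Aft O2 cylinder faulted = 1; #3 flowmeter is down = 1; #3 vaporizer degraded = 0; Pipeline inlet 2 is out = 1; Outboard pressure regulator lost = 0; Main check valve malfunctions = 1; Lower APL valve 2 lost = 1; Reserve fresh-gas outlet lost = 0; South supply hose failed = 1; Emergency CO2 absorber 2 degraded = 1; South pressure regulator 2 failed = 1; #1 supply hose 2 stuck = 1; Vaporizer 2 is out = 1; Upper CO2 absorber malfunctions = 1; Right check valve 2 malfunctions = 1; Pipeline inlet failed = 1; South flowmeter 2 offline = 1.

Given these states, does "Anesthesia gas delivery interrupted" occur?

Yes

Cylinder backup down [OR]: #1 APL valve malfunctions=occurs, Pipeline inlet failed=occurs → at least one input occurs → occurs.
Pipeline path fails [AND]: Main check valve malfunctions=occurs, Outboard pressure regulator lost=not → not all inputs occur → does not occur.
Vaporizer chain fails [OR]: #3 vaporizer degraded=not, #3 flowmeter is down=occurs, Upper CO2 absorber malfunctions=occurs → at least one input occurs → occurs.
O2 supply unavailable [AND]: South supply hose failed=occurs, Reserve fresh-gas outlet lost=not, Aft O2 cylinder faulted=occurs → not all inputs occur → does not occur.
Breathing circuit down [OR]: Cylinder backup down=occurs, Pipeline path fails=not, Vaporizer chain fails=occurs, O2 supply unavailable=not → at least one input occurs → occurs.
Scavenge line lost [AND]: Pipeline inlet 2 is out=occurs, Right check valve 2 malfunctions=occurs, South pressure regulator 2 failed=occurs → all inputs occur → occurs.
Cylinder backup 2 inoperative [AND]: Lower APL valve 2 lost=occurs, Scavenge line lost=occurs → all inputs occur → occurs.
Pipeline path 2 unavailable [OR]: Vaporizer 2 is out=occurs, South flowmeter 2 offline=occurs, Emergency CO2 absorber 2 degraded=occurs → at least one input occurs → occurs.
Anesthesia gas delivery interrupted [AND]: Breathing circuit down=occurs, Cylinder backup 2 inoperative=occurs, Pipeline path 2 unavailable=occurs, #1 supply hose 2 stuck=occurs → all inputs occur → occurs.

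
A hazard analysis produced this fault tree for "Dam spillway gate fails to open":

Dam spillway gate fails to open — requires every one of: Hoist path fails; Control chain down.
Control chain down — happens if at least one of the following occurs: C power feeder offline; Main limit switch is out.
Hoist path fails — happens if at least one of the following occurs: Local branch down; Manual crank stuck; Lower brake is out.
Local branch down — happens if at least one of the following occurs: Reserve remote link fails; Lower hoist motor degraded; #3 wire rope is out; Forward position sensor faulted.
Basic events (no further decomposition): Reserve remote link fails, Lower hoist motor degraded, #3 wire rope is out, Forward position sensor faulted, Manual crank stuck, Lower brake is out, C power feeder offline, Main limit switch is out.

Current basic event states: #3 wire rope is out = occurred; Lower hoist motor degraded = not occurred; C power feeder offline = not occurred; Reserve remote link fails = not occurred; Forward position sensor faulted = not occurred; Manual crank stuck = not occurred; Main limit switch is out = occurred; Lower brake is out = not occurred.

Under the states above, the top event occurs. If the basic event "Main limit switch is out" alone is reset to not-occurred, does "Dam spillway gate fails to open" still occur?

Counterfactual: set "Main limit switch is out" to not occurred.
Local branch down [OR]: Reserve remote link fails=not, Lower hoist motor degraded=not, #3 wire rope is out=occurs, Forward position sensor faulted=not → at least one input occurs → occurs.
Hoist path fails [OR]: Local branch down=occurs, Manual crank stuck=not, Lower brake is out=not → at least one input occurs → occurs.
Control chain down [OR]: C power feeder offline=not, Main limit switch is out=not → no input occurs → does not occur.
Dam spillway gate fails to open [AND]: Hoist path fails=occurs, Control chain down=not → not all inputs occur → does not occur.

No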